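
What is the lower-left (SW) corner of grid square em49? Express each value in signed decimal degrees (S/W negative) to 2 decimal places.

Field E=4, M=12: +4·20° lon, +12·10° lat → SW at lon -100°, lat 30°.
Square 4, 9: +4·2° lon, +9·1° lat → SW at lon -92°, lat 39°.
latitude 39.00, longitude -92.00.

39.00, -92.00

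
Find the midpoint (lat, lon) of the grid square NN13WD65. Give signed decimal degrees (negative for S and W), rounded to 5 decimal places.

43.14792, 83.88750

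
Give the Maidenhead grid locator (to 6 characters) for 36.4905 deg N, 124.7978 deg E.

Shift to the Maidenhead origin (180°W, 90°S): lon 304.7978, lat 126.4905.
Field (20°×10°, letters A–R): 304.7978/20 → 15 → P, 126.4905/10 → 12 → M; chars PM.
Square (2°×1°, digits 0–9): 4.7978/2 → 2, 6.4905/1 → 6; chars 26.
Subsquare (5′×2.5′, letters a–x): 0.7978/0.0833333 → 9 → j, 0.4905/0.0416667 → 11 → l; chars jl.

PM26jl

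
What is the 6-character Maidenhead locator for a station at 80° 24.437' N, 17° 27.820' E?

Add 180° to longitude and 90° to latitude: 197.4637, 170.4073.
Field: 197.4637/20 → 9 → J, 170.4073/10 → 17 → R; chars JR.
Square: 17.4637/2 → 8, 0.4073/1 → 0; chars 80.
Subsquare: 1.4637/0.0833333 → 17 → r, 0.4073/0.0416667 → 9 → j; chars rj.

JR80rj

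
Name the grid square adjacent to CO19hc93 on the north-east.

CO19ic04

Longitude extended square 9; +1 → 10, wraps to 0, carry into subsquare.
Longitude subsquare h = 7; +1 → 8 = i.
Latitude extended square 3; +1 → 4.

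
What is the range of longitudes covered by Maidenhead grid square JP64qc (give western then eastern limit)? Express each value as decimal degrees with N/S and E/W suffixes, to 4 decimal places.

Field J=9, P=15: +9·20° lon, +15·10° lat → SW at lon 0°, lat 60°.
Square 6, 4: +6·2° lon, +4·1° lat → SW at lon 12°, lat 64°.
Subsquare q=16, c=2: +16·0.0833333° lon, +2·0.0416667° lat → SW at lon 13.3333°, lat 64.0833°.
Cell spans 0.0833333° lon × 0.0416667° lat.
west 13.3333° E, east 13.4167° E.

13.3333° E, 13.4167° E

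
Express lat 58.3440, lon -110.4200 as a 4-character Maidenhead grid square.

DO48

Shift to the Maidenhead origin (180°W, 90°S): lon 69.58, lat 148.34.
Field (20°×10°, letters A–R): 69.58/20 → 3 → D, 148.34/10 → 14 → O; chars DO.
Square (2°×1°, digits 0–9): 9.58/2 → 4, 8.34/1 → 8; chars 48.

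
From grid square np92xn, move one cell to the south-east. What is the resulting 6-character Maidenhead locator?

OP02am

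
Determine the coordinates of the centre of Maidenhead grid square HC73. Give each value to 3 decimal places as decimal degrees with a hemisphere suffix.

66.500° S, 25.000° W

Field H=7, C=2: +7·20° lon, +2·10° lat → SW at lon -40°, lat -70°.
Square 7, 3: +7·2° lon, +3·1° lat → SW at lon -26°, lat -67°.
Cell spans 2° lon × 1° lat. Centre is SW corner plus half of each.
latitude 66.500° S, longitude 25.000° W.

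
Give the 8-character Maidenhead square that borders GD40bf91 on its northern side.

Latitude extended square 1; +1 → 2.
The longitude characters are unchanged.

GD40bf92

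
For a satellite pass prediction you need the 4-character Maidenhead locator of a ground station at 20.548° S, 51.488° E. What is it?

Add 180° to longitude and 90° to latitude: 231.49, 69.45.
Field: 231.49/20 → 11 → L, 69.45/10 → 6 → G; chars LG.
Square: 11.49/2 → 5, 9.45/1 → 9; chars 59.

LG59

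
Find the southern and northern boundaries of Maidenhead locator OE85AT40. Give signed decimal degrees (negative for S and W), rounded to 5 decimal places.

-44.20833, -44.20417

Field O=14, E=4: +14·20° lon, +4·10° lat → SW at lon 100°, lat -50°.
Square 8, 5: +8·2° lon, +5·1° lat → SW at lon 116°, lat -45°.
Subsquare a=0, t=19: +0·0.0833333° lon, +19·0.0416667° lat → SW at lon 116°, lat -44.2083°.
Extended square 4, 0: +4·0.00833333° lon, +0·0.00416667° lat → SW at lon 116.033°, lat -44.2083°.
Cell spans 0.00833333° lon × 0.00416667° lat.
south -44.20833, north -44.20417.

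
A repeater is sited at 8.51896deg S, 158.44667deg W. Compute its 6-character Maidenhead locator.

Shift to the Maidenhead origin (180°W, 90°S): lon 21.5533, lat 81.4810.
Field: lon ⌊21.5533/20⌋ = 1 → B; lat ⌊81.4810/10⌋ = 8 → I.
Square: lon ⌊1.5533/2⌋ = 0; lat ⌊1.4810/1⌋ = 1.
Subsquare: lon ⌊1.5533/0.0833333⌋ = 18 → s; lat ⌊0.4810/0.0416667⌋ = 11 → l.

BI01sl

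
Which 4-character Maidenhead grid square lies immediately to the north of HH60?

Latitude square 0; +1 → 1.
The longitude characters are unchanged.

HH61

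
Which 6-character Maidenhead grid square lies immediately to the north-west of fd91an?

Longitude subsquare a = 0; −1 → -1, wraps to 23 = x, carry into square.
Longitude square 9; −1 → 8.
Latitude subsquare n = 13; +1 → 14 = o.

FD81xo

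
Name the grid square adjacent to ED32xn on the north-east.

ED42ao

Longitude subsquare x = 23; +1 → 24, wraps to 0 = a, carry into square.
Longitude square 3; +1 → 4.
Latitude subsquare n = 13; +1 → 14 = o.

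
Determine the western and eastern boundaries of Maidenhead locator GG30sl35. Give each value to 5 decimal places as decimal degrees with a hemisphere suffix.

52.47500° W, 52.46667° W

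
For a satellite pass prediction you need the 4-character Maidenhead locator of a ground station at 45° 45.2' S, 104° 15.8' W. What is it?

DE74

Add 180° to longitude and 90° to latitude: 75.74, 44.25.
Field: lon ⌊75.74/20⌋ = 3 → D; lat ⌊44.25/10⌋ = 4 → E.
Square: lon ⌊15.74/2⌋ = 7; lat ⌊4.25/1⌋ = 4.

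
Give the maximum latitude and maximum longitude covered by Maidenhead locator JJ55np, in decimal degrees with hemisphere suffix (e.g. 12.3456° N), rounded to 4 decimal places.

5.6667° N, 11.1667° E

Field J=9, J=9: +9·20° lon, +9·10° lat → SW at lon 0°, lat 0°.
Square 5, 5: +5·2° lon, +5·1° lat → SW at lon 10°, lat 5°.
Subsquare n=13, p=15: +13·0.0833333° lon, +15·0.0416667° lat → SW at lon 11.0833°, lat 5.625°.
Cell spans 0.0833333° lon × 0.0416667° lat. NE corner is SW corner plus one full cell.
latitude 5.6667° N, longitude 11.1667° E.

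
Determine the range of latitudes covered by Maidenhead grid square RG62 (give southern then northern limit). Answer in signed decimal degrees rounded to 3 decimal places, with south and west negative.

-28.000, -27.000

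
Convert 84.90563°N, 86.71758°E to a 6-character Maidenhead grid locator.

NR34iv

Shift to the Maidenhead origin (180°W, 90°S): lon 266.7176, lat 174.9056.
Field: lon ⌊266.7176/20⌋ = 13 → N; lat ⌊174.9056/10⌋ = 17 → R.
Square: lon ⌊6.7176/2⌋ = 3; lat ⌊4.9056/1⌋ = 4.
Subsquare: lon ⌊0.7176/0.0833333⌋ = 8 → i; lat ⌊0.9056/0.0416667⌋ = 21 → v.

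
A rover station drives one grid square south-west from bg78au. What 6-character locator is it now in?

BG68xt

Longitude subsquare a = 0; −1 → -1, wraps to 23 = x, carry into square.
Longitude square 7; −1 → 6.
Latitude subsquare u = 20; −1 → 19 = t.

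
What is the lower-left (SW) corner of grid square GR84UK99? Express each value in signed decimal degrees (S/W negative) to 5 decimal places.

Field G=6, R=17: +6·20° lon, +17·10° lat → SW at lon -60°, lat 80°.
Square 8, 4: +8·2° lon, +4·1° lat → SW at lon -44°, lat 84°.
Subsquare u=20, k=10: +20·0.0833333° lon, +10·0.0416667° lat → SW at lon -42.3333°, lat 84.4167°.
Extended square 9, 9: +9·0.00833333° lon, +9·0.00416667° lat → SW at lon -42.2583°, lat 84.4542°.
latitude 84.45417, longitude -42.25833.

84.45417, -42.25833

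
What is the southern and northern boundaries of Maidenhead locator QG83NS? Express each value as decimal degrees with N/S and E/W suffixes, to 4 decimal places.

Field Q=16, G=6: +16·20° lon, +6·10° lat → SW at lon 140°, lat -30°.
Square 8, 3: +8·2° lon, +3·1° lat → SW at lon 156°, lat -27°.
Subsquare n=13, s=18: +13·0.0833333° lon, +18·0.0416667° lat → SW at lon 157.083°, lat -26.25°.
Cell spans 0.0833333° lon × 0.0416667° lat.
south 26.2500° S, north 26.2083° S.

26.2500° S, 26.2083° S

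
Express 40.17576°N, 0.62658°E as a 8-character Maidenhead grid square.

Offset from 180°W / 90°S: lon 180.62658°, lat 130.17576°.
Field (20°×10°, letters A–R): 180.62658/20 → 9 → J, 130.17576/10 → 13 → N; chars JN.
Square (2°×1°, digits 0–9): 0.62658/2 → 0, 0.17576/1 → 0; chars 00.
Subsquare (5′×2.5′, letters a–x): 0.62658/0.0833333 → 7 → h, 0.17576/0.0416667 → 4 → e; chars he.
Extended square (30″×15″, digits 0–9): 0.04325/0.00833333 → 5, 0.00909/0.00416667 → 2; chars 52.

JN00he52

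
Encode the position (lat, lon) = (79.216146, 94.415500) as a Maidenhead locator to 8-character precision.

NQ79ef91

Shift to the Maidenhead origin (180°W, 90°S): lon 274.41550, lat 169.21615.
Field: lon ⌊274.41550/20⌋ = 13 → N; lat ⌊169.21615/10⌋ = 16 → Q.
Square: lon ⌊14.41550/2⌋ = 7; lat ⌊9.21615/1⌋ = 9.
Subsquare: lon ⌊0.41550/0.0833333⌋ = 4 → e; lat ⌊0.21615/0.0416667⌋ = 5 → f.
Extended square: lon ⌊0.08217/0.00833333⌋ = 9; lat ⌊0.00781/0.00416667⌋ = 1.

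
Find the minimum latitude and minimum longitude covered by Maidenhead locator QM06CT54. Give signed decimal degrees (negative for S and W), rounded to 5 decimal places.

Field Q=16, M=12: +16·20° lon, +12·10° lat → SW at lon 140°, lat 30°.
Square 0, 6: +0·2° lon, +6·1° lat → SW at lon 140°, lat 36°.
Subsquare c=2, t=19: +2·0.0833333° lon, +19·0.0416667° lat → SW at lon 140.167°, lat 36.7917°.
Extended square 5, 4: +5·0.00833333° lon, +4·0.00416667° lat → SW at lon 140.208°, lat 36.8083°.
latitude 36.80833, longitude 140.20833.

36.80833, 140.20833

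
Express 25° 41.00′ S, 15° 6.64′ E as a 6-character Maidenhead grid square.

Offset from 180°W / 90°S: lon 195.1107°, lat 64.3167°.
Field: 195.1107/20 → 9 → J, 64.3167/10 → 6 → G; chars JG.
Square: 15.1107/2 → 7, 4.3167/1 → 4; chars 74.
Subsquare: 1.1107/0.0833333 → 13 → n, 0.3167/0.0416667 → 7 → h; chars nh.

JG74nh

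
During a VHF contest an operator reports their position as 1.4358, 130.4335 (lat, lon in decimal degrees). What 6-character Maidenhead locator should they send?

PJ51fk

Shift to the Maidenhead origin (180°W, 90°S): lon 310.4335, lat 91.4358.
Field: lon ⌊310.4335/20⌋ = 15 → P; lat ⌊91.4358/10⌋ = 9 → J.
Square: lon ⌊10.4335/2⌋ = 5; lat ⌊1.4358/1⌋ = 1.
Subsquare: lon ⌊0.4335/0.0833333⌋ = 5 → f; lat ⌊0.4358/0.0416667⌋ = 10 → k.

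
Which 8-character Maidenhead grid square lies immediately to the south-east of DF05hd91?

DF05id00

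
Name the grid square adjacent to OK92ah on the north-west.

OK82xi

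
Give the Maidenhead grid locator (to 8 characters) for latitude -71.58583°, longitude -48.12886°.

Shift to the Maidenhead origin (180°W, 90°S): lon 131.87114, lat 18.41417.
Field: 131.87114/20 → 6 → G, 18.41417/10 → 1 → B; chars GB.
Square: 11.87114/2 → 5, 8.41417/1 → 8; chars 58.
Subsquare: 1.87114/0.0833333 → 22 → w, 0.41417/0.0416667 → 9 → j; chars wj.
Extended square: 0.03781/0.00833333 → 4, 0.03917/0.00416667 → 9; chars 49.

GB58wj49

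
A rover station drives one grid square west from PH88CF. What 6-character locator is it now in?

PH88bf

Longitude subsquare c = 2; −1 → 1 = b.
The latitude characters are unchanged.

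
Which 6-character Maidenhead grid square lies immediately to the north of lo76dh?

LO76di

Latitude subsquare h = 7; +1 → 8 = i.
The longitude characters are unchanged.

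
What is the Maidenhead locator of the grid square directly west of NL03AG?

Longitude subsquare a = 0; −1 → -1, wraps to 23 = x, carry into square.
Longitude square 0; −1 → -1, wraps to 9, carry into field.
Longitude field N = 13; −1 → 12 = M.
The latitude characters are unchanged.

ML93xg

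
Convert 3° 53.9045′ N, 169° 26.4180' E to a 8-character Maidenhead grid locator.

Offset from 180°W / 90°S: lon 349.44030°, lat 93.89841°.
Field: lon ⌊349.44030/20⌋ = 17 → R; lat ⌊93.89841/10⌋ = 9 → J.
Square: lon ⌊9.44030/2⌋ = 4; lat ⌊3.89841/1⌋ = 3.
Subsquare: lon ⌊1.44030/0.0833333⌋ = 17 → r; lat ⌊0.89841/0.0416667⌋ = 21 → v.
Extended square: lon ⌊0.02363/0.00833333⌋ = 2; lat ⌊0.02341/0.00416667⌋ = 5.

RJ43rv25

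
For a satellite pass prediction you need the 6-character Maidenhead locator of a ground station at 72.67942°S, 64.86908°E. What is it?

MB27kh

Shift to the Maidenhead origin (180°W, 90°S): lon 244.8691, lat 17.3206.
Field: lon ⌊244.8691/20⌋ = 12 → M; lat ⌊17.3206/10⌋ = 1 → B.
Square: lon ⌊4.8691/2⌋ = 2; lat ⌊7.3206/1⌋ = 7.
Subsquare: lon ⌊0.8691/0.0833333⌋ = 10 → k; lat ⌊0.3206/0.0416667⌋ = 7 → h.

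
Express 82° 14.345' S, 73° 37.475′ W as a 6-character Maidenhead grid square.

FA37es

Offset from 180°W / 90°S: lon 106.3754°, lat 7.7609°.
Field (20°×10°, letters A–R): 106.3754/20 → 5 → F, 7.7609/10 → 0 → A; chars FA.
Square (2°×1°, digits 0–9): 6.3754/2 → 3, 7.7609/1 → 7; chars 37.
Subsquare (5′×2.5′, letters a–x): 0.3754/0.0833333 → 4 → e, 0.7609/0.0416667 → 18 → s; chars es.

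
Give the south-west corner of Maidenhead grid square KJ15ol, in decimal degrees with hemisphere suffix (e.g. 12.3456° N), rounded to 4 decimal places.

5.4583° N, 23.1667° E

Field K=10, J=9: +10·20° lon, +9·10° lat → SW at lon 20°, lat 0°.
Square 1, 5: +1·2° lon, +5·1° lat → SW at lon 22°, lat 5°.
Subsquare o=14, l=11: +14·0.0833333° lon, +11·0.0416667° lat → SW at lon 23.1667°, lat 5.45833°.
latitude 5.4583° N, longitude 23.1667° E.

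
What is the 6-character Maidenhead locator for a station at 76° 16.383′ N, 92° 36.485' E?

Offset from 180°W / 90°S: lon 272.6081°, lat 166.2731°.
Field: lon ⌊272.6081/20⌋ = 13 → N; lat ⌊166.2731/10⌋ = 16 → Q.
Square: lon ⌊12.6081/2⌋ = 6; lat ⌊6.2731/1⌋ = 6.
Subsquare: lon ⌊0.6081/0.0833333⌋ = 7 → h; lat ⌊0.2731/0.0416667⌋ = 6 → g.

NQ66hg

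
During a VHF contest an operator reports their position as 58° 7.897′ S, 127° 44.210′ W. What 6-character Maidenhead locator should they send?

CD61du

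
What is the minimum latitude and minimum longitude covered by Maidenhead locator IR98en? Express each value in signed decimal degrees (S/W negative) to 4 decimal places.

88.5417, -1.6667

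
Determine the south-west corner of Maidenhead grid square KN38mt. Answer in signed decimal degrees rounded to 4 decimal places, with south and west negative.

48.7917, 27.0000

Field K=10, N=13: +10·20° lon, +13·10° lat → SW at lon 20°, lat 40°.
Square 3, 8: +3·2° lon, +8·1° lat → SW at lon 26°, lat 48°.
Subsquare m=12, t=19: +12·0.0833333° lon, +19·0.0416667° lat → SW at lon 27°, lat 48.7917°.
latitude 48.7917, longitude 27.0000.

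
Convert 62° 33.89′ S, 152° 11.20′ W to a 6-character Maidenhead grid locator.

Offset from 180°W / 90°S: lon 27.8133°, lat 27.4352°.
Field (20°×10°, letters A–R): lon ⌊27.8133/20⌋ = 1 → B; lat ⌊27.4352/10⌋ = 2 → C.
Square (2°×1°, digits 0–9): lon ⌊7.8133/2⌋ = 3; lat ⌊7.4352/1⌋ = 7.
Subsquare (5′×2.5′, letters a–x): lon ⌊1.8133/0.0833333⌋ = 21 → v; lat ⌊0.4352/0.0416667⌋ = 10 → k.

BC37vk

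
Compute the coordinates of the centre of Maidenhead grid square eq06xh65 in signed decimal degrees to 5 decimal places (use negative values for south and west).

76.31458, -98.02917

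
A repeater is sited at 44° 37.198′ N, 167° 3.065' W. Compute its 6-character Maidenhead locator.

AN64lo

Offset from 180°W / 90°S: lon 12.9489°, lat 134.6200°.
Field: 12.9489/20 → 0 → A, 134.6200/10 → 13 → N; chars AN.
Square: 12.9489/2 → 6, 4.6200/1 → 4; chars 64.
Subsquare: 0.9489/0.0833333 → 11 → l, 0.6200/0.0416667 → 14 → o; chars lo.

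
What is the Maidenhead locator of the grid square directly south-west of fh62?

FH51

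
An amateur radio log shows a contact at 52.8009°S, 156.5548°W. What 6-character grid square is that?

Shift to the Maidenhead origin (180°W, 90°S): lon 23.4452, lat 37.1991.
Field (20°×10°, letters A–R): lon ⌊23.4452/20⌋ = 1 → B; lat ⌊37.1991/10⌋ = 3 → D.
Square (2°×1°, digits 0–9): lon ⌊3.4452/2⌋ = 1; lat ⌊7.1991/1⌋ = 7.
Subsquare (5′×2.5′, letters a–x): lon ⌊1.4452/0.0833333⌋ = 17 → r; lat ⌊0.1991/0.0416667⌋ = 4 → e.

BD17re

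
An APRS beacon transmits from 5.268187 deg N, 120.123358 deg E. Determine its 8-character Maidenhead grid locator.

Add 180° to longitude and 90° to latitude: 300.12336, 95.26819.
Field: lon ⌊300.12336/20⌋ = 15 → P; lat ⌊95.26819/10⌋ = 9 → J.
Square: lon ⌊0.12336/2⌋ = 0; lat ⌊5.26819/1⌋ = 5.
Subsquare: lon ⌊0.12336/0.0833333⌋ = 1 → b; lat ⌊0.26819/0.0416667⌋ = 6 → g.
Extended square: lon ⌊0.04002/0.00833333⌋ = 4; lat ⌊0.01819/0.00416667⌋ = 4.

PJ05bg44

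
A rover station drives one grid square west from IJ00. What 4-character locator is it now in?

HJ90

Longitude square 0; −1 → -1, wraps to 9, carry into field.
Longitude field I = 8; −1 → 7 = H.
The latitude characters are unchanged.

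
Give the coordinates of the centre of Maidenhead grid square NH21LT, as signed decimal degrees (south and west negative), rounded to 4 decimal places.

-18.1875, 84.9583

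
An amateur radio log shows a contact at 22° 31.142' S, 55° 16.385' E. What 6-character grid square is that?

Offset from 180°W / 90°S: lon 235.2731°, lat 67.4810°.
Field: lon ⌊235.2731/20⌋ = 11 → L; lat ⌊67.4810/10⌋ = 6 → G.
Square: lon ⌊15.2731/2⌋ = 7; lat ⌊7.4810/1⌋ = 7.
Subsquare: lon ⌊1.2731/0.0833333⌋ = 15 → p; lat ⌊0.4810/0.0416667⌋ = 11 → l.

LG77pl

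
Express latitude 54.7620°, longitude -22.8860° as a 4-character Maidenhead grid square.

HO84

Offset from 180°W / 90°S: lon 157.11°, lat 144.76°.
Field: 157.11/20 → 7 → H, 144.76/10 → 14 → O; chars HO.
Square: 17.11/2 → 8, 4.76/1 → 4; chars 84.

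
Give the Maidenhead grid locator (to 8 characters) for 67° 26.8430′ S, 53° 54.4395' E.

LC62wn82

Offset from 180°W / 90°S: lon 233.90733°, lat 22.55262°.
Field: lon ⌊233.90733/20⌋ = 11 → L; lat ⌊22.55262/10⌋ = 2 → C.
Square: lon ⌊13.90733/2⌋ = 6; lat ⌊2.55262/1⌋ = 2.
Subsquare: lon ⌊1.90733/0.0833333⌋ = 22 → w; lat ⌊0.55262/0.0416667⌋ = 13 → n.
Extended square: lon ⌊0.07399/0.00833333⌋ = 8; lat ⌊0.01095/0.00416667⌋ = 2.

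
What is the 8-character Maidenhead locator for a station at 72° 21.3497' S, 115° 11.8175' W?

DB27jp64

Offset from 180°W / 90°S: lon 64.80304°, lat 17.64417°.
Field: lon ⌊64.80304/20⌋ = 3 → D; lat ⌊17.64417/10⌋ = 1 → B.
Square: lon ⌊4.80304/2⌋ = 2; lat ⌊7.64417/1⌋ = 7.
Subsquare: lon ⌊0.80304/0.0833333⌋ = 9 → j; lat ⌊0.64417/0.0416667⌋ = 15 → p.
Extended square: lon ⌊0.05304/0.00833333⌋ = 6; lat ⌊0.01917/0.00416667⌋ = 4.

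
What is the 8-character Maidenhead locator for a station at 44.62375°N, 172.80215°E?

Add 180° to longitude and 90° to latitude: 352.80215, 134.62375.
Field: lon ⌊352.80215/20⌋ = 17 → R; lat ⌊134.62375/10⌋ = 13 → N.
Square: lon ⌊12.80215/2⌋ = 6; lat ⌊4.62375/1⌋ = 4.
Subsquare: lon ⌊0.80215/0.0833333⌋ = 9 → j; lat ⌊0.62375/0.0416667⌋ = 14 → o.
Extended square: lon ⌊0.05215/0.00833333⌋ = 6; lat ⌊0.04042/0.00416667⌋ = 9.

RN64jo69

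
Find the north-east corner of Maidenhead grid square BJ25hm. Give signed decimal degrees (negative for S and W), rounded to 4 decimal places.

5.5417, -155.3333

Field B=1, J=9: +1·20° lon, +9·10° lat → SW at lon -160°, lat 0°.
Square 2, 5: +2·2° lon, +5·1° lat → SW at lon -156°, lat 5°.
Subsquare h=7, m=12: +7·0.0833333° lon, +12·0.0416667° lat → SW at lon -155.417°, lat 5.5°.
Cell spans 0.0833333° lon × 0.0416667° lat. NE corner is SW corner plus one full cell.
latitude 5.5417, longitude -155.3333.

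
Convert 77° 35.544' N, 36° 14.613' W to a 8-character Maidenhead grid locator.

HQ17vo02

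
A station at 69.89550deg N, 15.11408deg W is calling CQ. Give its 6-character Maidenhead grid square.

Shift to the Maidenhead origin (180°W, 90°S): lon 164.8859, lat 159.8955.
Field: 164.8859/20 → 8 → I, 159.8955/10 → 15 → P; chars IP.
Square: 4.8859/2 → 2, 9.8955/1 → 9; chars 29.
Subsquare: 0.8859/0.0833333 → 10 → k, 0.8955/0.0416667 → 21 → v; chars kv.

IP29kv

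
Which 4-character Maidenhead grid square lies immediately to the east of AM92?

Longitude square 9; +1 → 10, wraps to 0, carry into field.
Longitude field A = 0; +1 → 1 = B.
The latitude characters are unchanged.

BM02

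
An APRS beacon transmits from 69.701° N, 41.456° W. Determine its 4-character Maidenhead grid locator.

GP99

Shift to the Maidenhead origin (180°W, 90°S): lon 138.54, lat 159.70.
Field: lon ⌊138.54/20⌋ = 6 → G; lat ⌊159.70/10⌋ = 15 → P.
Square: lon ⌊18.54/2⌋ = 9; lat ⌊9.70/1⌋ = 9.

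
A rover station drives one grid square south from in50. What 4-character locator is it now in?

Latitude square 0; −1 → -1, wraps to 9, carry into field.
Latitude field N = 13; −1 → 12 = M.
The longitude characters are unchanged.

IM59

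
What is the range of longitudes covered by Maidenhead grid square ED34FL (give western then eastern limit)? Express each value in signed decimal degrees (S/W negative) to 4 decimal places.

-93.5833, -93.5000

Field E=4, D=3: +4·20° lon, +3·10° lat → SW at lon -100°, lat -60°.
Square 3, 4: +3·2° lon, +4·1° lat → SW at lon -94°, lat -56°.
Subsquare f=5, l=11: +5·0.0833333° lon, +11·0.0416667° lat → SW at lon -93.5833°, lat -55.5417°.
Cell spans 0.0833333° lon × 0.0416667° lat.
west -93.5833, east -93.5000.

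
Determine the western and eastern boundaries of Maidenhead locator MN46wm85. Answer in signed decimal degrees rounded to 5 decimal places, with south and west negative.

Field M=12, N=13: +12·20° lon, +13·10° lat → SW at lon 60°, lat 40°.
Square 4, 6: +4·2° lon, +6·1° lat → SW at lon 68°, lat 46°.
Subsquare w=22, m=12: +22·0.0833333° lon, +12·0.0416667° lat → SW at lon 69.8333°, lat 46.5°.
Extended square 8, 5: +8·0.00833333° lon, +5·0.00416667° lat → SW at lon 69.9°, lat 46.5208°.
Cell spans 0.00833333° lon × 0.00416667° lat.
west 69.90000, east 69.90833.

69.90000, 69.90833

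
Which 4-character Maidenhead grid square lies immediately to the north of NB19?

NC10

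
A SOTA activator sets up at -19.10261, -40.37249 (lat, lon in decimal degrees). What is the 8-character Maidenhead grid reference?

GH90tv55

Add 180° to longitude and 90° to latitude: 139.62751, 70.89739.
Field: 139.62751/20 → 6 → G, 70.89739/10 → 7 → H; chars GH.
Square: 19.62751/2 → 9, 0.89739/1 → 0; chars 90.
Subsquare: 1.62751/0.0833333 → 19 → t, 0.89739/0.0416667 → 21 → v; chars tv.
Extended square: 0.04418/0.00833333 → 5, 0.02239/0.00416667 → 5; chars 55.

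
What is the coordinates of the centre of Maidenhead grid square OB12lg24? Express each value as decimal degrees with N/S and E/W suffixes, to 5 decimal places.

Field O=14, B=1: +14·20° lon, +1·10° lat → SW at lon 100°, lat -80°.
Square 1, 2: +1·2° lon, +2·1° lat → SW at lon 102°, lat -78°.
Subsquare l=11, g=6: +11·0.0833333° lon, +6·0.0416667° lat → SW at lon 102.917°, lat -77.75°.
Extended square 2, 4: +2·0.00833333° lon, +4·0.00416667° lat → SW at lon 102.933°, lat -77.7333°.
Cell spans 0.00833333° lon × 0.00416667° lat. Centre is SW corner plus half of each.
latitude 77.73125° S, longitude 102.93750° E.

77.73125° S, 102.93750° E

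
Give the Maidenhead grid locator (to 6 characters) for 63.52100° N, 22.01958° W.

HP83xm

Offset from 180°W / 90°S: lon 157.9804°, lat 153.5210°.
Field (20°×10°, letters A–R): lon ⌊157.9804/20⌋ = 7 → H; lat ⌊153.5210/10⌋ = 15 → P.
Square (2°×1°, digits 0–9): lon ⌊17.9804/2⌋ = 8; lat ⌊3.5210/1⌋ = 3.
Subsquare (5′×2.5′, letters a–x): lon ⌊1.9804/0.0833333⌋ = 23 → x; lat ⌊0.5210/0.0416667⌋ = 12 → m.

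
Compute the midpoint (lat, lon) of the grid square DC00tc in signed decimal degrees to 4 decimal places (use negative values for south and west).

Field D=3, C=2: +3·20° lon, +2·10° lat → SW at lon -120°, lat -70°.
Square 0, 0: +0·2° lon, +0·1° lat → SW at lon -120°, lat -70°.
Subsquare t=19, c=2: +19·0.0833333° lon, +2·0.0416667° lat → SW at lon -118.417°, lat -69.9167°.
Cell spans 0.0833333° lon × 0.0416667° lat. Centre is SW corner plus half of each.
latitude -69.8958, longitude -118.3750.

-69.8958, -118.3750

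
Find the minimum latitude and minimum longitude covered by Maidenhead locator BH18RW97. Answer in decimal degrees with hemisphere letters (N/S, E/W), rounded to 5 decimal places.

11.05417° S, 156.50833° W

Field B=1, H=7: +1·20° lon, +7·10° lat → SW at lon -160°, lat -20°.
Square 1, 8: +1·2° lon, +8·1° lat → SW at lon -158°, lat -12°.
Subsquare r=17, w=22: +17·0.0833333° lon, +22·0.0416667° lat → SW at lon -156.583°, lat -11.0833°.
Extended square 9, 7: +9·0.00833333° lon, +7·0.00416667° lat → SW at lon -156.508°, lat -11.0542°.
latitude 11.05417° S, longitude 156.50833° W.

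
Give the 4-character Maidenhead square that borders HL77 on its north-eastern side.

Longitude square 7; +1 → 8.
Latitude square 7; +1 → 8.

HL88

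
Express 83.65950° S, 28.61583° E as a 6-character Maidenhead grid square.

KA46hi

Offset from 180°W / 90°S: lon 208.6158°, lat 6.3405°.
Field: lon ⌊208.6158/20⌋ = 10 → K; lat ⌊6.3405/10⌋ = 0 → A.
Square: lon ⌊8.6158/2⌋ = 4; lat ⌊6.3405/1⌋ = 6.
Subsquare: lon ⌊0.6158/0.0833333⌋ = 7 → h; lat ⌊0.3405/0.0416667⌋ = 8 → i.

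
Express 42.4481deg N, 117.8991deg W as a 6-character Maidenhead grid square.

DN12bk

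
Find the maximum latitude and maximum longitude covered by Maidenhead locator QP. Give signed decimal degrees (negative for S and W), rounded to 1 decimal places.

70.0, 160.0

Field Q=16, P=15: +16·20° lon, +15·10° lat → SW at lon 140°, lat 60°.
Cell spans 20° lon × 10° lat. NE corner is SW corner plus one full cell.
latitude 70.0, longitude 160.0.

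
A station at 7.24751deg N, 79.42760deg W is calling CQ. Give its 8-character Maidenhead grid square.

Add 180° to longitude and 90° to latitude: 100.57240, 97.24751.
Field: lon ⌊100.57240/20⌋ = 5 → F; lat ⌊97.24751/10⌋ = 9 → J.
Square: lon ⌊0.57240/2⌋ = 0; lat ⌊7.24751/1⌋ = 7.
Subsquare: lon ⌊0.57240/0.0833333⌋ = 6 → g; lat ⌊0.24751/0.0416667⌋ = 5 → f.
Extended square: lon ⌊0.07240/0.00833333⌋ = 8; lat ⌊0.03918/0.00416667⌋ = 9.

FJ07gf89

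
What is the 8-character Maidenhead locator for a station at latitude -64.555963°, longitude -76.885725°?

Add 180° to longitude and 90° to latitude: 103.11428, 25.44404.
Field (20°×10°, letters A–R): 103.11428/20 → 5 → F, 25.44404/10 → 2 → C; chars FC.
Square (2°×1°, digits 0–9): 3.11428/2 → 1, 5.44404/1 → 5; chars 15.
Subsquare (5′×2.5′, letters a–x): 1.11428/0.0833333 → 13 → n, 0.44404/0.0416667 → 10 → k; chars nk.
Extended square (30″×15″, digits 0–9): 0.03094/0.00833333 → 3, 0.02737/0.00416667 → 6; chars 36.

FC15nk36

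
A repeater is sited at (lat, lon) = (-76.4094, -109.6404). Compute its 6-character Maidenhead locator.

DB53eo

Add 180° to longitude and 90° to latitude: 70.3596, 13.5906.
Field (20°×10°, letters A–R): 70.3596/20 → 3 → D, 13.5906/10 → 1 → B; chars DB.
Square (2°×1°, digits 0–9): 10.3596/2 → 5, 3.5906/1 → 3; chars 53.
Subsquare (5′×2.5′, letters a–x): 0.3596/0.0833333 → 4 → e, 0.5906/0.0416667 → 14 → o; chars eo.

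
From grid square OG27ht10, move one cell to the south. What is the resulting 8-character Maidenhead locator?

Latitude extended square 0; −1 → -1, wraps to 9, carry into subsquare.
Latitude subsquare t = 19; −1 → 18 = s.
The longitude characters are unchanged.

OG27hs19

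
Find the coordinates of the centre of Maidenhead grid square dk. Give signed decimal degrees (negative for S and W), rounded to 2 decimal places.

Field D=3, K=10: +3·20° lon, +10·10° lat → SW at lon -120°, lat 10°.
Cell spans 20° lon × 10° lat. Centre is SW corner plus half of each.
latitude 15.00, longitude -110.00.

15.00, -110.00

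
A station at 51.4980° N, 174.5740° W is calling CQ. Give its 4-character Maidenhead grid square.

Add 180° to longitude and 90° to latitude: 5.43, 141.50.
Field (20°×10°, letters A–R): lon ⌊5.43/20⌋ = 0 → A; lat ⌊141.50/10⌋ = 14 → O.
Square (2°×1°, digits 0–9): lon ⌊5.43/2⌋ = 2; lat ⌊1.50/1⌋ = 1.

AO21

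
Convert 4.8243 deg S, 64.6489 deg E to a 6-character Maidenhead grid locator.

MI25he

Shift to the Maidenhead origin (180°W, 90°S): lon 244.6489, lat 85.1757.
Field (20°×10°, letters A–R): lon ⌊244.6489/20⌋ = 12 → M; lat ⌊85.1757/10⌋ = 8 → I.
Square (2°×1°, digits 0–9): lon ⌊4.6489/2⌋ = 2; lat ⌊5.1757/1⌋ = 5.
Subsquare (5′×2.5′, letters a–x): lon ⌊0.6489/0.0833333⌋ = 7 → h; lat ⌊0.1757/0.0416667⌋ = 4 → e.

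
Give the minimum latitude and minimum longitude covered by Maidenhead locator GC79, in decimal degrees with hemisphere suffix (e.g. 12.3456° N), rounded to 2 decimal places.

Field G=6, C=2: +6·20° lon, +2·10° lat → SW at lon -60°, lat -70°.
Square 7, 9: +7·2° lon, +9·1° lat → SW at lon -46°, lat -61°.
latitude 61.00° S, longitude 46.00° W.

61.00° S, 46.00° W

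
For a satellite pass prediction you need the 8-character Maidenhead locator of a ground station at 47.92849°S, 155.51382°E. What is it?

QE72sb17

Shift to the Maidenhead origin (180°W, 90°S): lon 335.51382, lat 42.07151.
Field (20°×10°, letters A–R): lon ⌊335.51382/20⌋ = 16 → Q; lat ⌊42.07151/10⌋ = 4 → E.
Square (2°×1°, digits 0–9): lon ⌊15.51382/2⌋ = 7; lat ⌊2.07151/1⌋ = 2.
Subsquare (5′×2.5′, letters a–x): lon ⌊1.51382/0.0833333⌋ = 18 → s; lat ⌊0.07151/0.0416667⌋ = 1 → b.
Extended square (30″×15″, digits 0–9): lon ⌊0.01382/0.00833333⌋ = 1; lat ⌊0.02984/0.00416667⌋ = 7.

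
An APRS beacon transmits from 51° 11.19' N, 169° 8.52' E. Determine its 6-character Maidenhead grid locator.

RO41ne

Shift to the Maidenhead origin (180°W, 90°S): lon 349.1420, lat 141.1865.
Field: lon ⌊349.1420/20⌋ = 17 → R; lat ⌊141.1865/10⌋ = 14 → O.
Square: lon ⌊9.1420/2⌋ = 4; lat ⌊1.1865/1⌋ = 1.
Subsquare: lon ⌊1.1420/0.0833333⌋ = 13 → n; lat ⌊0.1865/0.0416667⌋ = 4 → e.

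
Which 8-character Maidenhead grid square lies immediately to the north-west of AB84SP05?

Longitude extended square 0; −1 → -1, wraps to 9, carry into subsquare.
Longitude subsquare s = 18; −1 → 17 = r.
Latitude extended square 5; +1 → 6.

AB84rp96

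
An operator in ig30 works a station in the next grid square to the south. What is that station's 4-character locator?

IF39

Latitude square 0; −1 → -1, wraps to 9, carry into field.
Latitude field G = 6; −1 → 5 = F.
The longitude characters are unchanged.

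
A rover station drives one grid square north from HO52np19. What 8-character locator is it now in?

Latitude extended square 9; +1 → 10, wraps to 0, carry into subsquare.
Latitude subsquare p = 15; +1 → 16 = q.
The longitude characters are unchanged.

HO52nq10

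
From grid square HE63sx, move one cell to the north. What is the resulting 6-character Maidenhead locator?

HE64sa

Latitude subsquare x = 23; +1 → 24, wraps to 0 = a, carry into square.
Latitude square 3; +1 → 4.
The longitude characters are unchanged.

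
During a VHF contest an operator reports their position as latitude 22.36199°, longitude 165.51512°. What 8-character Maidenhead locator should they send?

Offset from 180°W / 90°S: lon 345.51512°, lat 112.36199°.
Field: 345.51512/20 → 17 → R, 112.36199/10 → 11 → L; chars RL.
Square: 5.51512/2 → 2, 2.36199/1 → 2; chars 22.
Subsquare: 1.51512/0.0833333 → 18 → s, 0.36199/0.0416667 → 8 → i; chars si.
Extended square: 0.01512/0.00833333 → 1, 0.02866/0.00416667 → 6; chars 16.

RL22si16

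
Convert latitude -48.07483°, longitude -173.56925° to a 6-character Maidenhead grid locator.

AE31fw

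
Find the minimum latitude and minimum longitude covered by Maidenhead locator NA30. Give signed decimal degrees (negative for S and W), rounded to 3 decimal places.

-90.000, 86.000

Field N=13, A=0: +13·20° lon, +0·10° lat → SW at lon 80°, lat -90°.
Square 3, 0: +3·2° lon, +0·1° lat → SW at lon 86°, lat -90°.
latitude -90.000, longitude 86.000.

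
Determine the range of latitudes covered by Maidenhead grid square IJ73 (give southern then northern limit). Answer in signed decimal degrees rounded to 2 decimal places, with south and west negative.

3.00, 4.00

Field I=8, J=9: +8·20° lon, +9·10° lat → SW at lon -20°, lat 0°.
Square 7, 3: +7·2° lon, +3·1° lat → SW at lon -6°, lat 3°.
Cell spans 2° lon × 1° lat.
south 3.00, north 4.00.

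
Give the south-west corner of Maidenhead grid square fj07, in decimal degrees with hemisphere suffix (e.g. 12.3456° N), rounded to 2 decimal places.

Field F=5, J=9: +5·20° lon, +9·10° lat → SW at lon -80°, lat 0°.
Square 0, 7: +0·2° lon, +7·1° lat → SW at lon -80°, lat 7°.
latitude 7.00° N, longitude 80.00° W.

7.00° N, 80.00° W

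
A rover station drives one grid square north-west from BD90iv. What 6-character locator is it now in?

Longitude subsquare i = 8; −1 → 7 = h.
Latitude subsquare v = 21; +1 → 22 = w.

BD90hw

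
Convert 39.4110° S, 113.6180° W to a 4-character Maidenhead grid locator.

DF30

Add 180° to longitude and 90° to latitude: 66.38, 50.59.
Field: lon ⌊66.38/20⌋ = 3 → D; lat ⌊50.59/10⌋ = 5 → F.
Square: lon ⌊6.38/2⌋ = 3; lat ⌊0.59/1⌋ = 0.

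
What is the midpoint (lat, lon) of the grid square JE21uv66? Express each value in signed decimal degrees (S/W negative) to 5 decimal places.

-48.09792, 5.72083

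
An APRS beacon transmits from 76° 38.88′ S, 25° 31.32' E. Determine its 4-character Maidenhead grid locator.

KB23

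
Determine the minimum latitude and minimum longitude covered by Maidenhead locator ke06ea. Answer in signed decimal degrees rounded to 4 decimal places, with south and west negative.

-44.0000, 20.3333

Field K=10, E=4: +10·20° lon, +4·10° lat → SW at lon 20°, lat -50°.
Square 0, 6: +0·2° lon, +6·1° lat → SW at lon 20°, lat -44°.
Subsquare e=4, a=0: +4·0.0833333° lon, +0·0.0416667° lat → SW at lon 20.3333°, lat -44°.
latitude -44.0000, longitude 20.3333.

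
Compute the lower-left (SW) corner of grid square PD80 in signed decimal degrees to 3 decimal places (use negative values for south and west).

-60.000, 136.000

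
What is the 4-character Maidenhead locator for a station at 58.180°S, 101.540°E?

Shift to the Maidenhead origin (180°W, 90°S): lon 281.54, lat 31.82.
Field: 281.54/20 → 14 → O, 31.82/10 → 3 → D; chars OD.
Square: 1.54/2 → 0, 1.82/1 → 1; chars 01.

OD01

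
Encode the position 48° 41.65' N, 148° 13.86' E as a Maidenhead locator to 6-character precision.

Add 180° to longitude and 90° to latitude: 328.2310, 138.6942.
Field: 328.2310/20 → 16 → Q, 138.6942/10 → 13 → N; chars QN.
Square: 8.2310/2 → 4, 8.6942/1 → 8; chars 48.
Subsquare: 0.2310/0.0833333 → 2 → c, 0.6942/0.0416667 → 16 → q; chars cq.

QN48cq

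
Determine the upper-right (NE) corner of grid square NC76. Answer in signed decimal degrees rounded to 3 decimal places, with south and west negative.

Field N=13, C=2: +13·20° lon, +2·10° lat → SW at lon 80°, lat -70°.
Square 7, 6: +7·2° lon, +6·1° lat → SW at lon 94°, lat -64°.
Cell spans 2° lon × 1° lat. NE corner is SW corner plus one full cell.
latitude -63.000, longitude 96.000.

-63.000, 96.000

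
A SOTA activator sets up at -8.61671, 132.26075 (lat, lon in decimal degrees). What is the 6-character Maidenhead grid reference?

PI61dj

Offset from 180°W / 90°S: lon 312.2608°, lat 81.3833°.
Field: lon ⌊312.2608/20⌋ = 15 → P; lat ⌊81.3833/10⌋ = 8 → I.
Square: lon ⌊12.2608/2⌋ = 6; lat ⌊1.3833/1⌋ = 1.
Subsquare: lon ⌊0.2608/0.0833333⌋ = 3 → d; lat ⌊0.3833/0.0416667⌋ = 9 → j.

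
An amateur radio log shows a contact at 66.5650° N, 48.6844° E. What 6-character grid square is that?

LP46in

Add 180° to longitude and 90° to latitude: 228.6844, 156.5650.
Field: 228.6844/20 → 11 → L, 156.5650/10 → 15 → P; chars LP.
Square: 8.6844/2 → 4, 6.5650/1 → 6; chars 46.
Subsquare: 0.6844/0.0833333 → 8 → i, 0.5650/0.0416667 → 13 → n; chars in.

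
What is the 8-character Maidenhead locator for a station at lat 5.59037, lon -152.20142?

BJ35vo51

Offset from 180°W / 90°S: lon 27.79858°, lat 95.59037°.
Field (20°×10°, letters A–R): lon ⌊27.79858/20⌋ = 1 → B; lat ⌊95.59037/10⌋ = 9 → J.
Square (2°×1°, digits 0–9): lon ⌊7.79858/2⌋ = 3; lat ⌊5.59037/1⌋ = 5.
Subsquare (5′×2.5′, letters a–x): lon ⌊1.79858/0.0833333⌋ = 21 → v; lat ⌊0.59037/0.0416667⌋ = 14 → o.
Extended square (30″×15″, digits 0–9): lon ⌊0.04858/0.00833333⌋ = 5; lat ⌊0.00704/0.00416667⌋ = 1.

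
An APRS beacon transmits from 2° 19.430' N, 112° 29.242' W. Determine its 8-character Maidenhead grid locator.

Shift to the Maidenhead origin (180°W, 90°S): lon 67.51263, lat 92.32383.
Field (20°×10°, letters A–R): lon ⌊67.51263/20⌋ = 3 → D; lat ⌊92.32383/10⌋ = 9 → J.
Square (2°×1°, digits 0–9): lon ⌊7.51263/2⌋ = 3; lat ⌊2.32383/1⌋ = 2.
Subsquare (5′×2.5′, letters a–x): lon ⌊1.51263/0.0833333⌋ = 18 → s; lat ⌊0.32383/0.0416667⌋ = 7 → h.
Extended square (30″×15″, digits 0–9): lon ⌊0.01263/0.00833333⌋ = 1; lat ⌊0.03217/0.00416667⌋ = 7.

DJ32sh17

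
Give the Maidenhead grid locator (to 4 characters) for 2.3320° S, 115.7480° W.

DI27

Offset from 180°W / 90°S: lon 64.25°, lat 87.67°.
Field: lon ⌊64.25/20⌋ = 3 → D; lat ⌊87.67/10⌋ = 8 → I.
Square: lon ⌊4.25/2⌋ = 2; lat ⌊7.67/1⌋ = 7.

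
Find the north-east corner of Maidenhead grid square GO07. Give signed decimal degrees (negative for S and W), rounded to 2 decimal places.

58.00, -58.00

Field G=6, O=14: +6·20° lon, +14·10° lat → SW at lon -60°, lat 50°.
Square 0, 7: +0·2° lon, +7·1° lat → SW at lon -60°, lat 57°.
Cell spans 2° lon × 1° lat. NE corner is SW corner plus one full cell.
latitude 58.00, longitude -58.00.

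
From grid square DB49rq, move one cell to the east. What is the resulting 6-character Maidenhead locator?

Longitude subsquare r = 17; +1 → 18 = s.
The latitude characters are unchanged.

DB49sq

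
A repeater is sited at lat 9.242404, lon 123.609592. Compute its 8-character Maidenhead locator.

PJ19tf38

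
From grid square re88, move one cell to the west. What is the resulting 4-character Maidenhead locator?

RE78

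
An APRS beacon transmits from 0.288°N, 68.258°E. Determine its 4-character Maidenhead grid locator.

Shift to the Maidenhead origin (180°W, 90°S): lon 248.26, lat 90.29.
Field: lon ⌊248.26/20⌋ = 12 → M; lat ⌊90.29/10⌋ = 9 → J.
Square: lon ⌊8.26/2⌋ = 4; lat ⌊0.29/1⌋ = 0.

MJ40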